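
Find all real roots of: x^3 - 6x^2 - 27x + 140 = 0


Let p(x) = x^3 - 6x^2 - 27x + 140. By the rational root theorem (leading coefficient 1), any rational root is an integer divisor of 140: try ±1, ±2, ... in turn.
Test x = 1: value = 108 ≠ 0.
Test x = -1: value = 160 ≠ 0.
Test x = 2: value = 70 ≠ 0.
Test x = -2: value = 162 ≠ 0.
Test x = 4: value = 0 ✓, so (x - 4) is a factor.
Synthetic division by (x - 4): bring down 1; 1(4) - 6 = -2; (-2)(4) - 27 = -35; (-35)(4) + 140 = 0 → quotient x^2 - 2x - 35, remainder 0.
Solve the quadratic x^2 - 2x - 35 = 0: discriminant = (-2)^2 - 4(1)(-35) = 4 + 140 = 144.
sqrt(144) = 12, so x = (2 ± 12)/2: x = 7 or x = -5.

x = -5, x = 4, x = 7


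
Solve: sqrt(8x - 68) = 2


Square both sides: 8x - 68 = 2^2 = 4
8x = 4 + 68 = 72
x = 9
Check: sqrt(8*9 - 68) = sqrt(4) = 2 ✓

x = 9


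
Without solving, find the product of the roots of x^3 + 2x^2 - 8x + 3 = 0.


By Vieta's formulas for x^3 + bx^2 + cx + d = 0:
  r1 + r2 + r3 = -b/a = -2
  r1*r2 + r1*r3 + r2*r3 = c/a = -8
  r1*r2*r3 = -d/a = -3


Product = -3


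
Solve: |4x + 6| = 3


An absolute value equation |expr| = 3 gives two cases:
Case 1: 4x + 6 = 3
  4x = -3, so x = -3/4
Case 2: 4x + 6 = -3
  4x = -9, so x = -9/4

x = -9/4, x = -3/4


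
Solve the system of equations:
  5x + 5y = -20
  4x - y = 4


Using Cramer's rule:
Determinant D = (5)(-1) - (4)(5) = -5 - 20 = -25
Dx = (-20)(-1) - (4)(5) = 20 - 20 = 0
Dy = (5)(4) - (4)(-20) = 20 + 80 = 100
x = Dx/D = 0/-25 = 0
y = Dy/D = 100/-25 = -4

x = 0, y = -4


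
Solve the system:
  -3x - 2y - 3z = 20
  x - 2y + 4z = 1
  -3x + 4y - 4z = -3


Using Cramer's rule. Expand each determinant along the first row.
D  = (-3)*[(-2)*(-4) - 4*4] - (-2)*[1*(-4) - 4*(-3)] + (-3)*[1*4 - (-2)*(-3)]
  = (-3)*(-8) - (-2)*(8) + (-3)*(-2) = 46
Dx = 20*[(-2)*(-4) - 4*4] - (-2)*[1*(-4) - 4*(-3)] + (-3)*[1*4 - (-2)*(-3)]
  = 20*(-8) - (-2)*(8) + (-3)*(-2) = -138
Dy = (-3)*[1*(-4) - 4*(-3)] - 20*[1*(-4) - 4*(-3)] + (-3)*[1*(-3) - 1*(-3)]
  = (-3)*(8) - 20*(8) + (-3)*(0) = -184
Dz = (-3)*[(-2)*(-3) - 1*4] - (-2)*[1*(-3) - 1*(-3)] + 20*[1*4 - (-2)*(-3)]
  = (-3)*(2) - (-2)*(0) + 20*(-2) = -46
x = Dx/D = -138/46 = -3, y = Dy/D = -184/46 = -4, z = Dz/D = -46/46 = -1
Check eq1: (-3)(-3) + (-2)(-4) + (-3)(-1) = 20 = 20 ✓
Check eq2: (1)(-3) + (-2)(-4) + (4)(-1) = 1 = 1 ✓
Check eq3: (-3)(-3) + (4)(-4) + (-4)(-1) = -3 = -3 ✓

x = -3, y = -4, z = -1


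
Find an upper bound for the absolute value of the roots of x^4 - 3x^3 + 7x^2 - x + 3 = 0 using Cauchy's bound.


Cauchy's bound: all roots r satisfy |r| <= 1 + max(|a_i/a_n|) for i = 0,...,n-1
where a_n is the leading coefficient.

Coefficients: [1, -3, 7, -1, 3]
Leading coefficient a_n = 1
Ratios |a_i/a_n|: 3, 7, 1, 3
Maximum ratio: 7
Cauchy's bound: |r| <= 1 + 7 = 8

Upper bound = 8


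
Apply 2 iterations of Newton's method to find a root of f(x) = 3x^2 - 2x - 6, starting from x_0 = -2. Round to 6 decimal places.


Newton's method: x_(n+1) = x_n - f(x_n)/f'(x_n)
f(x) = 3x^2 - 2x - 6
f'(x) = 6x - 2

Iteration 1:
  f(-2.000000) = 10.000000
  f'(-2.000000) = -14.000000
  x_1 = -2.000000 - (10.000000)/(-14.000000) = -1.285714

Iteration 2:
  f(-1.285714) = 1.530612
  f'(-1.285714) = -9.714286
  x_2 = -1.285714 - (1.530612)/(-9.714286) = -1.128151

x_2 = -1.128151


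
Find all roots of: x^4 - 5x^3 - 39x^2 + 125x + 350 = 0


Let p(x) = x^4 - 5x^3 - 39x^2 + 125x + 350. By the rational root theorem (leading coefficient 1), any rational root is an integer divisor of 350: try ±1, ±2, ... in turn.
Test x = 1: value = 432 ≠ 0.
Test x = -1: value = 192 ≠ 0.
Test x = 2: value = 420 ≠ 0.
Test x = -2: value = 0 ✓, so (x + 2) is a factor.
Synthetic division by (x + 2): bring down 1; 1(-2) - 5 = -7; (-7)(-2) - 39 = -25; (-25)(-2) + 125 = 175; 175(-2) + 350 = 0 → quotient x^3 - 7x^2 - 25x + 175, remainder 0.
Continue with the quotient x^3 - 7x^2 - 25x + 175 (candidates must divide 175).
Test x = 5: value = 0 ✓, so (x - 5) is a factor.
Synthetic division by (x - 5): bring down 1; 1(5) - 7 = -2; (-2)(5) - 25 = -35; (-35)(5) + 175 = 0 → quotient x^2 - 2x - 35, remainder 0.
Solve the quadratic x^2 - 2x - 35 = 0: discriminant = (-2)^2 - 4(1)(-35) = 4 + 140 = 144.
sqrt(144) = 12, so x = (2 ± 12)/2: x = 7 or x = -5.
Collecting all roots found:

x = -5, x = -2, x = 5, x = 7


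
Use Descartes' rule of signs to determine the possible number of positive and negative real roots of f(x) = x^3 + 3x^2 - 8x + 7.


Descartes' rule of signs:

For positive roots, count sign changes in f(x) = x^3 + 3x^2 - 8x + 7:
Signs of coefficients: +, +, -, +
Number of sign changes: 2
Possible positive real roots: 2, 0

For negative roots, examine f(-x) = -x^3 + 3x^2 + 8x + 7:
Signs of coefficients: -, +, +, +
Number of sign changes: 1
Possible negative real roots: 1

Positive roots: 2 or 0; Negative roots: 1


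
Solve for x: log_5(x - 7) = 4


Convert to exponential form: x - 7 = 5^4 = 625
x = 625 + 7 = 632
Check: log_5(632 - 7) = log_5(625) = log_5(625) = 4 ✓

x = 632


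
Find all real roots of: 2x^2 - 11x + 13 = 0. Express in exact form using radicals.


Using the quadratic formula: x = (-b ± sqrt(b^2 - 4ac)) / (2a)
Here a = 2, b = -11, c = 13
Discriminant = b^2 - 4ac = (-11)^2 - 4(2)(13) = 121 - 104 = 17
Since discriminant = 17 > 0, there are two real roots.
x = (11 ± sqrt(17)) / 4
Numerically: x ≈ 3.7808 or x ≈ 1.7192

x = (11 + sqrt(17)) / 4 or x = (11 - sqrt(17)) / 4


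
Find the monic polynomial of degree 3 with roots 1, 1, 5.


A monic polynomial with roots 1, 1, 5 is:
p(x) = (x - 1)(x - 1)(x - 5)
After multiplying by (x - 1): x - 1
After multiplying by (x - 1): x^2 - 2x + 1
After multiplying by (x - 5): x^3 - 7x^2 + 11x - 5

x^3 - 7x^2 + 11x - 5


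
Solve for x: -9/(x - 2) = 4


Multiply both sides by (x - 2): -9 = 4(x - 2)
Distribute: -9 = 4x - 8
4x = -9 + 8 = -1
x = -1/4

x = -1/4


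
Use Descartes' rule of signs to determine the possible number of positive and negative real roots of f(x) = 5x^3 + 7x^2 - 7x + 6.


Descartes' rule of signs:

For positive roots, count sign changes in f(x) = 5x^3 + 7x^2 - 7x + 6:
Signs of coefficients: +, +, -, +
Number of sign changes: 2
Possible positive real roots: 2, 0

For negative roots, examine f(-x) = -5x^3 + 7x^2 + 7x + 6:
Signs of coefficients: -, +, +, +
Number of sign changes: 1
Possible negative real roots: 1

Positive roots: 2 or 0; Negative roots: 1


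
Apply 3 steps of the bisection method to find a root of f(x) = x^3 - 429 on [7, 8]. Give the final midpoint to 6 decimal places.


f(x) = x^3 - 429
f(7) = -86 < 0
f(8) = 83 > 0

Step 1: midpoint = (7.000000 + 8.000000)/2 = 7.500000
  f(7.500000) = -7.125000
  f(mid) < 0, so root is in [7.500000, 8.000000]

Step 2: midpoint = (7.500000 + 8.000000)/2 = 7.750000
  f(7.750000) = 36.484375
  f(mid) > 0, so root is in [7.500000, 7.750000]

Step 3: midpoint = (7.500000 + 7.750000)/2 = 7.625000
  f(7.625000) = 14.322266
  f(mid) > 0, so root is in [7.500000, 7.625000]

midpoint = 7.625000


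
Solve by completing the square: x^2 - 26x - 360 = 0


Start: x^2 - 26x - 360 = 0
Move constant: x^2 - 26x = 360
Half of -26 is -13, squared is 169
Add 169 to both sides: x^2 - 26x + 169 = 529
(x - 13)^2 = 529
x - 13 = ±23
x = 13 + 23 = 36 or x = 13 - 23 = -10

x = -10, x = 36


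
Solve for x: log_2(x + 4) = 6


Convert to exponential form: x + 4 = 2^6 = 64
x = 64 - 4 = 60
Check: log_2(60 + 4) = log_2(64) = log_2(64) = 6 ✓

x = 60


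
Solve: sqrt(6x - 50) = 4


Square both sides: 6x - 50 = 4^2 = 16
6x = 16 + 50 = 66
x = 11
Check: sqrt(6*11 - 50) = sqrt(16) = 4 ✓

x = 11


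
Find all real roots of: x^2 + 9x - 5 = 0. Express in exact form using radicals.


Using the quadratic formula: x = (-b ± sqrt(b^2 - 4ac)) / (2a)
Here a = 1, b = 9, c = -5
Discriminant = b^2 - 4ac = 9^2 - 4(1)(-5) = 81 + 20 = 101
Since discriminant = 101 > 0, there are two real roots.
x = (-9 ± sqrt(101)) / 2
Numerically: x ≈ 0.5249 or x ≈ -9.5249

x = (-9 + sqrt(101)) / 2 or x = (-9 - sqrt(101)) / 2


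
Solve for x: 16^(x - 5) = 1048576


Express both sides with the same base.
1048576 = 16^5
Since the bases match, equate exponents: x - 5 = 5
So x = 5 - (-5) = 10

x = 10


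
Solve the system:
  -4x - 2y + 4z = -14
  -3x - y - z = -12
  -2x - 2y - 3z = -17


Using Cramer's rule. Expand each determinant along the first row.
D  = (-4)*[(-1)*(-3) - (-1)*(-2)] - (-2)*[(-3)*(-3) - (-1)*(-2)] + 4*[(-3)*(-2) - (-1)*(-2)]
  = (-4)*(1) - (-2)*(7) + 4*(4) = 26
Dx = (-14)*[(-1)*(-3) - (-1)*(-2)] - (-2)*[(-12)*(-3) - (-1)*(-17)] + 4*[(-12)*(-2) - (-1)*(-17)]
  = (-14)*(1) - (-2)*(19) + 4*(7) = 52
Dy = (-4)*[(-12)*(-3) - (-1)*(-17)] - (-14)*[(-3)*(-3) - (-1)*(-2)] + 4*[(-3)*(-17) - (-12)*(-2)]
  = (-4)*(19) - (-14)*(7) + 4*(27) = 130
Dz = (-4)*[(-1)*(-17) - (-12)*(-2)] - (-2)*[(-3)*(-17) - (-12)*(-2)] + (-14)*[(-3)*(-2) - (-1)*(-2)]
  = (-4)*(-7) - (-2)*(27) + (-14)*(4) = 26
x = Dx/D = 52/26 = 2, y = Dy/D = 130/26 = 5, z = Dz/D = 26/26 = 1
Check eq1: (-4)(2) + (-2)(5) + (4)(1) = -14 = -14 ✓
Check eq2: (-3)(2) + (-1)(5) + (-1)(1) = -12 = -12 ✓
Check eq3: (-2)(2) + (-2)(5) + (-3)(1) = -17 = -17 ✓

x = 2, y = 5, z = 1


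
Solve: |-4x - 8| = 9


An absolute value equation |expr| = 9 gives two cases:
Case 1: -4x - 8 = 9
  -4x = 17, so x = -17/4
Case 2: -4x - 8 = -9
  -4x = -1, so x = 1/4

x = -17/4, x = 1/4


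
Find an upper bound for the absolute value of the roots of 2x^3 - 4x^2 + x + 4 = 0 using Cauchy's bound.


Cauchy's bound: all roots r satisfy |r| <= 1 + max(|a_i/a_n|) for i = 0,...,n-1
where a_n is the leading coefficient.

Coefficients: [2, -4, 1, 4]
Leading coefficient a_n = 2
Ratios |a_i/a_n|: 2, 1/2, 2
Maximum ratio: 2
Cauchy's bound: |r| <= 1 + 2 = 3

Upper bound = 3


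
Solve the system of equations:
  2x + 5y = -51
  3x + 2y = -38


Using Cramer's rule:
Determinant D = (2)(2) - (3)(5) = 4 - 15 = -11
Dx = (-51)(2) - (-38)(5) = -102 + 190 = 88
Dy = (2)(-38) - (3)(-51) = -76 + 153 = 77
x = Dx/D = 88/-11 = -8
y = Dy/D = 77/-11 = -7

x = -8, y = -7


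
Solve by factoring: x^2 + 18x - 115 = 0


We need two numbers that multiply to -115 and add to 18.
Those numbers are 23 and -5 (since 23 * (-5) = -115 and 23 + (-5) = 18).
So x^2 + 18x - 115 = (x + 23)(x - 5) = 0
Setting each factor to zero: x = -23 or x = 5

x = -23, x = 5


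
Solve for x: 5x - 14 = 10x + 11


Starting with: 5x - 14 = 10x + 11
Move all x terms to left: (5 - 10)x = 11 + 14
Simplify: -5x = 25
Divide both sides by -5: x = -5

x = -5


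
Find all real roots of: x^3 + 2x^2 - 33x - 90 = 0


Let p(x) = x^3 + 2x^2 - 33x - 90. By the rational root theorem (leading coefficient 1), any rational root is an integer divisor of 90: try ±1, ±2, ... in turn.
Test x = 1: value = -120 ≠ 0.
Test x = -1: value = -56 ≠ 0.
Test x = 2: value = -140 ≠ 0.
Test x = -2: value = -24 ≠ 0.
Test x = 3: value = -144 ≠ 0.
Test x = -3: value = 0 ✓, so (x + 3) is a factor.
Synthetic division by (x + 3): bring down 1; 1(-3) + 2 = -1; (-1)(-3) - 33 = -30; (-30)(-3) - 90 = 0 → quotient x^2 - x - 30, remainder 0.
Solve the quadratic x^2 - x - 30 = 0: discriminant = (-1)^2 - 4(1)(-30) = 1 + 120 = 121.
sqrt(121) = 11, so x = (1 ± 11)/2: x = 6 or x = -5.

x = -5, x = -3, x = 6


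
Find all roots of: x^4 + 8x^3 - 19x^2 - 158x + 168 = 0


Let p(x) = x^4 + 8x^3 - 19x^2 - 158x + 168. By the rational root theorem (leading coefficient 1), any rational root is an integer divisor of 168: try ±1, ±2, ... in turn.
Test x = 1: value = 0 ✓, so (x - 1) is a factor.
Synthetic division by (x - 1): bring down 1; 1(1) + 8 = 9; 9(1) - 19 = -10; (-10)(1) - 158 = -168; (-168)(1) + 168 = 0 → quotient x^3 + 9x^2 - 10x - 168, remainder 0.
Continue with the quotient x^3 + 9x^2 - 10x - 168 (candidates must divide 168; re-test x = 1 first in case it repeats).
Test x = 1: value = -168 ≠ 0.
Test x = -1: value = -150 ≠ 0.
Test x = 2: value = -144 ≠ 0.
Test x = -2: value = -120 ≠ 0.
Test x = 3: value = -90 ≠ 0.
Test x = -3: value = -84 ≠ 0.
Test x = 4: value = 0 ✓, so (x - 4) is a factor.
Synthetic division by (x - 4): bring down 1; 1(4) + 9 = 13; 13(4) - 10 = 42; 42(4) - 168 = 0 → quotient x^2 + 13x + 42, remainder 0.
Solve the quadratic x^2 + 13x + 42 = 0: discriminant = 13^2 - 4(1)(42) = 169 - 168 = 1.
sqrt(1) = 1, so x = (-13 ± 1)/2: x = -6 or x = -7.
Collecting all roots found:

x = -7, x = -6, x = 1, x = 4


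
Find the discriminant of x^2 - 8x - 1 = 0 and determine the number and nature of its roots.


For ax^2 + bx + c = 0, discriminant D = b^2 - 4ac
Here a = 1, b = -8, c = -1
D = (-8)^2 - 4(1)(-1) = 64 + 4 = 68

D = 68 > 0 but not a perfect square
The equation has 2 distinct real irrational roots.

Discriminant = 68, 2 distinct real irrational roots


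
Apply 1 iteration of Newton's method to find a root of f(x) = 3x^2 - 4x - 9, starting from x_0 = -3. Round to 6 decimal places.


Newton's method: x_(n+1) = x_n - f(x_n)/f'(x_n)
f(x) = 3x^2 - 4x - 9
f'(x) = 6x - 4

Iteration 1:
  f(-3.000000) = 30.000000
  f'(-3.000000) = -22.000000
  x_1 = -3.000000 - (30.000000)/(-22.000000) = -1.636364

x_1 = -1.636364


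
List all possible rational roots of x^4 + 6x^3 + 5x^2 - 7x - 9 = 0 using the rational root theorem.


Rational root theorem: possible roots are ±p/q where:
  p divides the constant term (-9): p ∈ {1, 3, 9}
  q divides the leading coefficient (1): q ∈ {1}

All possible rational roots: -9, -3, -1, 1, 3, 9

-9, -3, -1, 1, 3, 9


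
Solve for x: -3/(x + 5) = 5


Multiply both sides by (x + 5): -3 = 5(x + 5)
Distribute: -3 = 5x + 25
5x = -3 - 25 = -28
x = -28/5

x = -28/5


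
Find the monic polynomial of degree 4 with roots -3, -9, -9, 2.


A monic polynomial with roots -3, -9, -9, 2 is:
p(x) = (x + 3)(x + 9)(x + 9)(x - 2)
After multiplying by (x + 3): x + 3
After multiplying by (x + 9): x^2 + 12x + 27
After multiplying by (x + 9): x^3 + 21x^2 + 135x + 243
After multiplying by (x - 2): x^4 + 19x^3 + 93x^2 - 27x - 486

x^4 + 19x^3 + 93x^2 - 27x - 486


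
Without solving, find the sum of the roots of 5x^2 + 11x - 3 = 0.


By Vieta's formulas for ax^2 + bx + c = 0:
  Sum of roots = -b/a
  Product of roots = c/a

Here a = 5, b = 11, c = -3
Sum = -(11)/5 = -11/5
Product = -3/5 = -3/5

Sum = -11/5


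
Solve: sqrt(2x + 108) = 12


Square both sides: 2x + 108 = 12^2 = 144
2x = 144 - 108 = 36
x = 18
Check: sqrt(2*18 + 108) = sqrt(144) = 12 ✓

x = 18


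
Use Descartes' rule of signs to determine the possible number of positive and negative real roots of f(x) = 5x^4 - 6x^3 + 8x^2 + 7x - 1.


Descartes' rule of signs:

For positive roots, count sign changes in f(x) = 5x^4 - 6x^3 + 8x^2 + 7x - 1:
Signs of coefficients: +, -, +, +, -
Number of sign changes: 3
Possible positive real roots: 3, 1

For negative roots, examine f(-x) = 5x^4 + 6x^3 + 8x^2 - 7x - 1:
Signs of coefficients: +, +, +, -, -
Number of sign changes: 1
Possible negative real roots: 1

Positive roots: 3 or 1; Negative roots: 1


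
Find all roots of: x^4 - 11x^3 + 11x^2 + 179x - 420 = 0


Let p(x) = x^4 - 11x^3 + 11x^2 + 179x - 420. By the rational root theorem (leading coefficient 1), any rational root is an integer divisor of 420: try ±1, ±2, ... in turn.
Test x = 1: value = -240 ≠ 0.
Test x = -1: value = -576 ≠ 0.
Test x = 2: value = -90 ≠ 0.
Test x = -2: value = -630 ≠ 0.
Test x = 3: value = 0 ✓, so (x - 3) is a factor.
Synthetic division by (x - 3): bring down 1; 1(3) - 11 = -8; (-8)(3) + 11 = -13; (-13)(3) + 179 = 140; 140(3) - 420 = 0 → quotient x^3 - 8x^2 - 13x + 140, remainder 0.
Continue with the quotient x^3 - 8x^2 - 13x + 140 (candidates must divide 140).
Test x = 4: value = 24 ≠ 0.
Test x = -4: value = 0 ✓, so (x + 4) is a factor.
Synthetic division by (x + 4): bring down 1; 1(-4) - 8 = -12; (-12)(-4) - 13 = 35; 35(-4) + 140 = 0 → quotient x^2 - 12x + 35, remainder 0.
Solve the quadratic x^2 - 12x + 35 = 0: discriminant = (-12)^2 - 4(1)(35) = 144 - 140 = 4.
sqrt(4) = 2, so x = (12 ± 2)/2: x = 7 or x = 5.
Collecting all roots found:

x = -4, x = 3, x = 5, x = 7


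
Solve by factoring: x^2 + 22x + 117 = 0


We need two numbers that multiply to 117 and add to 22.
Those numbers are 9 and 13 (since 9 * 13 = 117 and 9 + 13 = 22).
So x^2 + 22x + 117 = (x + 9)(x + 13) = 0
Setting each factor to zero: x = -9 or x = -13

x = -13, x = -9


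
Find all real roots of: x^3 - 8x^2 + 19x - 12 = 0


Let p(x) = x^3 - 8x^2 + 19x - 12. By the rational root theorem (leading coefficient 1), any rational root is an integer divisor of 12: try ±1, ±2, ... in turn.
Test x = 1: value = 0 ✓, so (x - 1) is a factor.
Synthetic division by (x - 1): bring down 1; 1(1) - 8 = -7; (-7)(1) + 19 = 12; 12(1) - 12 = 0 → quotient x^2 - 7x + 12, remainder 0.
Solve the quadratic x^2 - 7x + 12 = 0: discriminant = (-7)^2 - 4(1)(12) = 49 - 48 = 1.
sqrt(1) = 1, so x = (7 ± 1)/2: x = 4 or x = 3.

x = 1, x = 3, x = 4


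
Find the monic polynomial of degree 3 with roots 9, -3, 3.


A monic polynomial with roots 9, -3, 3 is:
p(x) = (x - 9)(x + 3)(x - 3)
After multiplying by (x - 9): x - 9
After multiplying by (x + 3): x^2 - 6x - 27
After multiplying by (x - 3): x^3 - 9x^2 - 9x + 81

x^3 - 9x^2 - 9x + 81


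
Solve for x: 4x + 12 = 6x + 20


Starting with: 4x + 12 = 6x + 20
Move all x terms to left: (4 - 6)x = 20 - 12
Simplify: -2x = 8
Divide both sides by -2: x = -4

x = -4


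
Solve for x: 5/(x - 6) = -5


Multiply both sides by (x - 6): 5 = -5(x - 6)
Distribute: 5 = -5x + 30
-5x = 5 - 30 = -25
x = 5

x = 5


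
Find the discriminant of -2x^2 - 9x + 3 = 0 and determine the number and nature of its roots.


For ax^2 + bx + c = 0, discriminant D = b^2 - 4ac
Here a = -2, b = -9, c = 3
D = (-9)^2 - 4(-2)(3) = 81 + 24 = 105

D = 105 > 0 but not a perfect square
The equation has 2 distinct real irrational roots.

Discriminant = 105, 2 distinct real irrational roots


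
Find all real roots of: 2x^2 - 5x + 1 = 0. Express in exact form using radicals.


Using the quadratic formula: x = (-b ± sqrt(b^2 - 4ac)) / (2a)
Here a = 2, b = -5, c = 1
Discriminant = b^2 - 4ac = (-5)^2 - 4(2)(1) = 25 - 8 = 17
Since discriminant = 17 > 0, there are two real roots.
x = (5 ± sqrt(17)) / 4
Numerically: x ≈ 2.2808 or x ≈ 0.2192

x = (5 + sqrt(17)) / 4 or x = (5 - sqrt(17)) / 4


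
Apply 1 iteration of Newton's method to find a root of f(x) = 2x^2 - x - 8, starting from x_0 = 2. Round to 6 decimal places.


Newton's method: x_(n+1) = x_n - f(x_n)/f'(x_n)
f(x) = 2x^2 - x - 8
f'(x) = 4x - 1

Iteration 1:
  f(2.000000) = -2.000000
  f'(2.000000) = 7.000000
  x_1 = 2.000000 - (-2.000000)/(7.000000) = 2.285714

x_1 = 2.285714


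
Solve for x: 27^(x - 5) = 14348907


Express both sides with the same base.
14348907 = 27^5
Since the bases match, equate exponents: x - 5 = 5
So x = 5 - (-5) = 10

x = 10


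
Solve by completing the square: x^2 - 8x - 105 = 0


Start: x^2 - 8x - 105 = 0
Move constant: x^2 - 8x = 105
Half of -8 is -4, squared is 16
Add 16 to both sides: x^2 - 8x + 16 = 121
(x - 4)^2 = 121
x - 4 = ±11
x = 4 + 11 = 15 or x = 4 - 11 = -7

x = -7, x = 15


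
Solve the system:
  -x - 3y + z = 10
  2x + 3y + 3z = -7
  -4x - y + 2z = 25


Using Cramer's rule. Expand each determinant along the first row.
D  = (-1)*[3*2 - 3*(-1)] - (-3)*[2*2 - 3*(-4)] + 1*[2*(-1) - 3*(-4)]
  = (-1)*(9) - (-3)*(16) + 1*(10) = 49
Dx = 10*[3*2 - 3*(-1)] - (-3)*[(-7)*2 - 3*25] + 1*[(-7)*(-1) - 3*25]
  = 10*(9) - (-3)*(-89) + 1*(-68) = -245
Dy = (-1)*[(-7)*2 - 3*25] - 10*[2*2 - 3*(-4)] + 1*[2*25 - (-7)*(-4)]
  = (-1)*(-89) - 10*(16) + 1*(22) = -49
Dz = (-1)*[3*25 - (-7)*(-1)] - (-3)*[2*25 - (-7)*(-4)] + 10*[2*(-1) - 3*(-4)]
  = (-1)*(68) - (-3)*(22) + 10*(10) = 98
x = Dx/D = -245/49 = -5, y = Dy/D = -49/49 = -1, z = Dz/D = 98/49 = 2
Check eq1: (-1)(-5) + (-3)(-1) + (1)(2) = 10 = 10 ✓
Check eq2: (2)(-5) + (3)(-1) + (3)(2) = -7 = -7 ✓
Check eq3: (-4)(-5) + (-1)(-1) + (2)(2) = 25 = 25 ✓

x = -5, y = -1, z = 2


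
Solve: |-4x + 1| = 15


An absolute value equation |expr| = 15 gives two cases:
Case 1: -4x + 1 = 15
  -4x = 14, so x = -7/2
Case 2: -4x + 1 = -15
  -4x = -16, so x = 4

x = -7/2, x = 4


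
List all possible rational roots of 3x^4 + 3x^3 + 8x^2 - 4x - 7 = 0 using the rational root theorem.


Rational root theorem: possible roots are ±p/q where:
  p divides the constant term (-7): p ∈ {1, 7}
  q divides the leading coefficient (3): q ∈ {1, 3}

All possible rational roots: -7, -7/3, -1, -1/3, 1/3, 1, 7/3, 7

-7, -7/3, -1, -1/3, 1/3, 1, 7/3, 7


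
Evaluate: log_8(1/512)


We need the exponent such that 8^? = 1/512
8^(-3) = 1/8^3 = 1/512
Therefore log_8(1/512) = -3

-3


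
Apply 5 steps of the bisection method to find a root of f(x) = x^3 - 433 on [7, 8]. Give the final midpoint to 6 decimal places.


f(x) = x^3 - 433
f(7) = -90 < 0
f(8) = 79 > 0

Step 1: midpoint = (7.000000 + 8.000000)/2 = 7.500000
  f(7.500000) = -11.125000
  f(mid) < 0, so root is in [7.500000, 8.000000]

Step 2: midpoint = (7.500000 + 8.000000)/2 = 7.750000
  f(7.750000) = 32.484375
  f(mid) > 0, so root is in [7.500000, 7.750000]

Step 3: midpoint = (7.500000 + 7.750000)/2 = 7.625000
  f(7.625000) = 10.322266
  f(mid) > 0, so root is in [7.500000, 7.625000]

Step 4: midpoint = (7.500000 + 7.625000)/2 = 7.562500
  f(7.562500) = -0.489990
  f(mid) < 0, so root is in [7.562500, 7.625000]

Step 5: midpoint = (7.562500 + 7.625000)/2 = 7.593750
  f(7.593750) = 4.893890
  f(mid) > 0, so root is in [7.562500, 7.593750]

midpoint = 7.593750


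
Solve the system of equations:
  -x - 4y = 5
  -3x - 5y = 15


Using Cramer's rule:
Determinant D = (-1)(-5) - (-3)(-4) = 5 - 12 = -7
Dx = (5)(-5) - (15)(-4) = -25 + 60 = 35
Dy = (-1)(15) - (-3)(5) = -15 + 15 = 0
x = Dx/D = 35/-7 = -5
y = Dy/D = 0/-7 = 0

x = -5, y = 0


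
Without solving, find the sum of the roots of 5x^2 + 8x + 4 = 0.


By Vieta's formulas for ax^2 + bx + c = 0:
  Sum of roots = -b/a
  Product of roots = c/a

Here a = 5, b = 8, c = 4
Sum = -(8)/5 = -8/5
Product = 4/5 = 4/5

Sum = -8/5


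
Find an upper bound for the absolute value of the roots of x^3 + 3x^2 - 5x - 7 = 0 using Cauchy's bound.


Cauchy's bound: all roots r satisfy |r| <= 1 + max(|a_i/a_n|) for i = 0,...,n-1
where a_n is the leading coefficient.

Coefficients: [1, 3, -5, -7]
Leading coefficient a_n = 1
Ratios |a_i/a_n|: 3, 5, 7
Maximum ratio: 7
Cauchy's bound: |r| <= 1 + 7 = 8

Upper bound = 8


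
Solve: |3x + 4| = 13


An absolute value equation |expr| = 13 gives two cases:
Case 1: 3x + 4 = 13
  3x = 9, so x = 3
Case 2: 3x + 4 = -13
  3x = -17, so x = -17/3

x = -17/3, x = 3


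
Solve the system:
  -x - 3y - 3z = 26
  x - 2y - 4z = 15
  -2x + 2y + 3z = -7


Using Cramer's rule. Expand each determinant along the first row.
D  = (-1)*[(-2)*3 - (-4)*2] - (-3)*[1*3 - (-4)*(-2)] + (-3)*[1*2 - (-2)*(-2)]
  = (-1)*(2) - (-3)*(-5) + (-3)*(-2) = -11
Dx = 26*[(-2)*3 - (-4)*2] - (-3)*[15*3 - (-4)*(-7)] + (-3)*[15*2 - (-2)*(-7)]
  = 26*(2) - (-3)*(17) + (-3)*(16) = 55
Dy = (-1)*[15*3 - (-4)*(-7)] - 26*[1*3 - (-4)*(-2)] + (-3)*[1*(-7) - 15*(-2)]
  = (-1)*(17) - 26*(-5) + (-3)*(23) = 44
Dz = (-1)*[(-2)*(-7) - 15*2] - (-3)*[1*(-7) - 15*(-2)] + 26*[1*2 - (-2)*(-2)]
  = (-1)*(-16) - (-3)*(23) + 26*(-2) = 33
x = Dx/D = 55/-11 = -5, y = Dy/D = 44/-11 = -4, z = Dz/D = 33/-11 = -3
Check eq1: (-1)(-5) + (-3)(-4) + (-3)(-3) = 26 = 26 ✓
Check eq2: (1)(-5) + (-2)(-4) + (-4)(-3) = 15 = 15 ✓
Check eq3: (-2)(-5) + (2)(-4) + (3)(-3) = -7 = -7 ✓

x = -5, y = -4, z = -3


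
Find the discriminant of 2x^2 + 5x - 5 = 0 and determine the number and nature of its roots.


For ax^2 + bx + c = 0, discriminant D = b^2 - 4ac
Here a = 2, b = 5, c = -5
D = (5)^2 - 4(2)(-5) = 25 + 40 = 65

D = 65 > 0 but not a perfect square
The equation has 2 distinct real irrational roots.

Discriminant = 65, 2 distinct real irrational roots


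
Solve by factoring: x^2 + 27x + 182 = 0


We need two numbers that multiply to 182 and add to 27.
Those numbers are 14 and 13 (since 14 * 13 = 182 and 14 + 13 = 27).
So x^2 + 27x + 182 = (x + 14)(x + 13) = 0
Setting each factor to zero: x = -14 or x = -13

x = -14, x = -13


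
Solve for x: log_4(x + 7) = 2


Convert to exponential form: x + 7 = 4^2 = 16
x = 16 - 7 = 9
Check: log_4(9 + 7) = log_4(16) = log_4(16) = 2 ✓

x = 9


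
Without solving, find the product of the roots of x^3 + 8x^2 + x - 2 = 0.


By Vieta's formulas for x^3 + bx^2 + cx + d = 0:
  r1 + r2 + r3 = -b/a = -8
  r1*r2 + r1*r3 + r2*r3 = c/a = 1
  r1*r2*r3 = -d/a = 2


Product = 2


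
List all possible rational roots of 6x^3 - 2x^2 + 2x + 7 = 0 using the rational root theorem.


Rational root theorem: possible roots are ±p/q where:
  p divides the constant term (7): p ∈ {1, 7}
  q divides the leading coefficient (6): q ∈ {1, 2, 3, 6}

All possible rational roots: -7, -7/2, -7/3, -7/6, -1, -1/2, -1/3, -1/6, 1/6, 1/3, 1/2, 1, 7/6, 7/3, 7/2, 7

-7, -7/2, -7/3, -7/6, -1, -1/2, -1/3, -1/6, 1/6, 1/3, 1/2, 1, 7/6, 7/3, 7/2, 7


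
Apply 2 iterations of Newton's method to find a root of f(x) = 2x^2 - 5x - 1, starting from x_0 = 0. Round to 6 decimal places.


Newton's method: x_(n+1) = x_n - f(x_n)/f'(x_n)
f(x) = 2x^2 - 5x - 1
f'(x) = 4x - 5

Iteration 1:
  f(0.000000) = -1.000000
  f'(0.000000) = -5.000000
  x_1 = 0.000000 - (-1.000000)/(-5.000000) = -0.200000

Iteration 2:
  f(-0.200000) = 0.080000
  f'(-0.200000) = -5.800000
  x_2 = -0.200000 - (0.080000)/(-5.800000) = -0.186207

x_2 = -0.186207


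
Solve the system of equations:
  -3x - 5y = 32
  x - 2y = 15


Using Cramer's rule:
Determinant D = (-3)(-2) - (1)(-5) = 6 + 5 = 11
Dx = (32)(-2) - (15)(-5) = -64 + 75 = 11
Dy = (-3)(15) - (1)(32) = -45 - 32 = -77
x = Dx/D = 11/11 = 1
y = Dy/D = -77/11 = -7

x = 1, y = -7


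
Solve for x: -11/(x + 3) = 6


Multiply both sides by (x + 3): -11 = 6(x + 3)
Distribute: -11 = 6x + 18
6x = -11 - 18 = -29
x = -29/6

x = -29/6


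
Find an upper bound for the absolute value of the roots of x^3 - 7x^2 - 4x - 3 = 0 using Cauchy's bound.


Cauchy's bound: all roots r satisfy |r| <= 1 + max(|a_i/a_n|) for i = 0,...,n-1
where a_n is the leading coefficient.

Coefficients: [1, -7, -4, -3]
Leading coefficient a_n = 1
Ratios |a_i/a_n|: 7, 4, 3
Maximum ratio: 7
Cauchy's bound: |r| <= 1 + 7 = 8

Upper bound = 8


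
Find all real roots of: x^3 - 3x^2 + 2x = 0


The constant term is 0, so x = 0 is a root. Factor out x:
  x(x^2 - 3x + 2) = 0
Solve the quadratic x^2 - 3x + 2 = 0: discriminant = (-3)^2 - 4(1)(2) = 9 - 8 = 1.
sqrt(1) = 1, so x = (3 ± 1)/2: x = 2 or x = 1.

x = 0, x = 1, x = 2


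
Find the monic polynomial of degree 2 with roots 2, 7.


A monic polynomial with roots 2, 7 is:
p(x) = (x - 2)(x - 7)
After multiplying by (x - 2): x - 2
After multiplying by (x - 7): x^2 - 9x + 14

x^2 - 9x + 14


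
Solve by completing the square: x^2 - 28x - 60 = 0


Start: x^2 - 28x - 60 = 0
Move constant: x^2 - 28x = 60
Half of -28 is -14, squared is 196
Add 196 to both sides: x^2 - 28x + 196 = 256
(x - 14)^2 = 256
x - 14 = ±16
x = 14 + 16 = 30 or x = 14 - 16 = -2

x = -2, x = 30


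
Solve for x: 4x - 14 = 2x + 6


Starting with: 4x - 14 = 2x + 6
Move all x terms to left: (4 - 2)x = 6 + 14
Simplify: 2x = 20
Divide both sides by 2: x = 10

x = 10


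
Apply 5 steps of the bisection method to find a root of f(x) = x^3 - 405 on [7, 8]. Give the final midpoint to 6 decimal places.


f(x) = x^3 - 405
f(7) = -62 < 0
f(8) = 107 > 0

Step 1: midpoint = (7.000000 + 8.000000)/2 = 7.500000
  f(7.500000) = 16.875000
  f(mid) > 0, so root is in [7.000000, 7.500000]

Step 2: midpoint = (7.000000 + 7.500000)/2 = 7.250000
  f(7.250000) = -23.921875
  f(mid) < 0, so root is in [7.250000, 7.500000]

Step 3: midpoint = (7.250000 + 7.500000)/2 = 7.375000
  f(7.375000) = -3.869141
  f(mid) < 0, so root is in [7.375000, 7.500000]

Step 4: midpoint = (7.375000 + 7.500000)/2 = 7.437500
  f(7.437500) = 6.415771
  f(mid) > 0, so root is in [7.375000, 7.437500]

Step 5: midpoint = (7.375000 + 7.437500)/2 = 7.406250
  f(7.406250) = 1.251617
  f(mid) > 0, so root is in [7.375000, 7.406250]

midpoint = 7.406250


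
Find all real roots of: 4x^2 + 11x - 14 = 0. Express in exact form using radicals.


Using the quadratic formula: x = (-b ± sqrt(b^2 - 4ac)) / (2a)
Here a = 4, b = 11, c = -14
Discriminant = b^2 - 4ac = 11^2 - 4(4)(-14) = 121 + 224 = 345
Since discriminant = 345 > 0, there are two real roots.
x = (-11 ± sqrt(345)) / 8
Numerically: x ≈ 0.9468 or x ≈ -3.6968

x = (-11 + sqrt(345)) / 8 or x = (-11 - sqrt(345)) / 8


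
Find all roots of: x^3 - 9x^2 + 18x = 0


The constant term is 0, so x = 0 is a root. Factor out x:
  x^2 - 9x + 18 = 0
Solve the quadratic x^2 - 9x + 18 = 0: discriminant = (-9)^2 - 4(1)(18) = 81 - 72 = 9.
sqrt(9) = 3, so x = (9 ± 3)/2: x = 6 or x = 3.
Collecting all roots found:

x = 0, x = 3, x = 6


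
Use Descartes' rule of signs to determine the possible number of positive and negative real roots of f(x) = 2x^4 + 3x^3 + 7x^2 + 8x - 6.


Descartes' rule of signs:

For positive roots, count sign changes in f(x) = 2x^4 + 3x^3 + 7x^2 + 8x - 6:
Signs of coefficients: +, +, +, +, -
Number of sign changes: 1
Possible positive real roots: 1

For negative roots, examine f(-x) = 2x^4 - 3x^3 + 7x^2 - 8x - 6:
Signs of coefficients: +, -, +, -, -
Number of sign changes: 3
Possible negative real roots: 3, 1

Positive roots: 1; Negative roots: 3 or 1


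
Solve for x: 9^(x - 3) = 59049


Express both sides with the same base.
59049 = 9^5
Since the bases match, equate exponents: x - 3 = 5
So x = 5 - (-3) = 8

x = 8


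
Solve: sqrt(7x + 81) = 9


Square both sides: 7x + 81 = 9^2 = 81
7x = 81 - 81 = 0
x = 0
Check: sqrt(7*0 + 81) = sqrt(81) = 9 ✓

x = 0


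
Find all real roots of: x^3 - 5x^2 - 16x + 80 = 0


Let p(x) = x^3 - 5x^2 - 16x + 80. By the rational root theorem (leading coefficient 1), any rational root is an integer divisor of 80: try ±1, ±2, ... in turn.
Test x = 1: value = 60 ≠ 0.
Test x = -1: value = 90 ≠ 0.
Test x = 2: value = 36 ≠ 0.
Test x = -2: value = 84 ≠ 0.
Test x = 4: value = 0 ✓, so (x - 4) is a factor.
Synthetic division by (x - 4): bring down 1; 1(4) - 5 = -1; (-1)(4) - 16 = -20; (-20)(4) + 80 = 0 → quotient x^2 - x - 20, remainder 0.
Solve the quadratic x^2 - x - 20 = 0: discriminant = (-1)^2 - 4(1)(-20) = 1 + 80 = 81.
sqrt(81) = 9, so x = (1 ± 9)/2: x = 5 or x = -4.

x = -4, x = 4, x = 5


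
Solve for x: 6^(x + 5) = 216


Express both sides with the same base.
216 = 6^3
Since the bases match, equate exponents: x + 5 = 3
So x = 3 - (5) = -2

x = -2


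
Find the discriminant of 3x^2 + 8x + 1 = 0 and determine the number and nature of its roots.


For ax^2 + bx + c = 0, discriminant D = b^2 - 4ac
Here a = 3, b = 8, c = 1
D = (8)^2 - 4(3)(1) = 64 - 12 = 52

D = 52 > 0 but not a perfect square
The equation has 2 distinct real irrational roots.

Discriminant = 52, 2 distinct real irrational roots


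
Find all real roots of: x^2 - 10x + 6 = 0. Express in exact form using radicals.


Using the quadratic formula: x = (-b ± sqrt(b^2 - 4ac)) / (2a)
Here a = 1, b = -10, c = 6
Discriminant = b^2 - 4ac = (-10)^2 - 4(1)(6) = 100 - 24 = 76
Since discriminant = 76 > 0, there are two real roots.
x = (10 ± 2*sqrt(19)) / 2
Simplifying: x = 5 ± sqrt(19)
Numerically: x ≈ 9.3589 or x ≈ 0.6411

x = 5 + sqrt(19) or x = 5 - sqrt(19)


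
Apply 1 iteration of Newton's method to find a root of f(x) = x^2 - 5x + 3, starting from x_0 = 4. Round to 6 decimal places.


Newton's method: x_(n+1) = x_n - f(x_n)/f'(x_n)
f(x) = x^2 - 5x + 3
f'(x) = 2x - 5

Iteration 1:
  f(4.000000) = -1.000000
  f'(4.000000) = 3.000000
  x_1 = 4.000000 - (-1.000000)/(3.000000) = 4.333333

x_1 = 4.333333


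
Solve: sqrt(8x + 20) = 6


Square both sides: 8x + 20 = 6^2 = 36
8x = 36 - 20 = 16
x = 2
Check: sqrt(8*2 + 20) = sqrt(36) = 6 ✓

x = 2


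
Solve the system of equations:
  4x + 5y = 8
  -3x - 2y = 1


Using Cramer's rule:
Determinant D = (4)(-2) - (-3)(5) = -8 + 15 = 7
Dx = (8)(-2) - (1)(5) = -16 - 5 = -21
Dy = (4)(1) - (-3)(8) = 4 + 24 = 28
x = Dx/D = -21/7 = -3
y = Dy/D = 28/7 = 4

x = -3, y = 4


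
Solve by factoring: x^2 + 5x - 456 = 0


We need two numbers that multiply to -456 and add to 5.
Those numbers are 24 and -19 (since 24 * (-19) = -456 and 24 + (-19) = 5).
So x^2 + 5x - 456 = (x + 24)(x - 19) = 0
Setting each factor to zero: x = -24 or x = 19

x = -24, x = 19


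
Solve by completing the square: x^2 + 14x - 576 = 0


Start: x^2 + 14x - 576 = 0
Move constant: x^2 + 14x = 576
Half of 14 is 7, squared is 49
Add 49 to both sides: x^2 + 14x + 49 = 625
(x + 7)^2 = 625
x + 7 = ±25
x = -7 + 25 = 18 or x = -7 - 25 = -32

x = -32, x = 18


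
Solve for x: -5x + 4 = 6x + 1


Starting with: -5x + 4 = 6x + 1
Move all x terms to left: (-5 - 6)x = 1 - 4
Simplify: -11x = -3
Divide both sides by -11: x = 3/11

x = 3/11


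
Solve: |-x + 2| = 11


An absolute value equation |expr| = 11 gives two cases:
Case 1: -x + 2 = 11
  -x = 9, so x = -9
Case 2: -x + 2 = -11
  -x = -13, so x = 13

x = -9, x = 13


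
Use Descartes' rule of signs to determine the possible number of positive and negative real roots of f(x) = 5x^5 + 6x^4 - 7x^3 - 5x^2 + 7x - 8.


Descartes' rule of signs:

For positive roots, count sign changes in f(x) = 5x^5 + 6x^4 - 7x^3 - 5x^2 + 7x - 8:
Signs of coefficients: +, +, -, -, +, -
Number of sign changes: 3
Possible positive real roots: 3, 1

For negative roots, examine f(-x) = -5x^5 + 6x^4 + 7x^3 - 5x^2 - 7x - 8:
Signs of coefficients: -, +, +, -, -, -
Number of sign changes: 2
Possible negative real roots: 2, 0

Positive roots: 3 or 1; Negative roots: 2 or 0


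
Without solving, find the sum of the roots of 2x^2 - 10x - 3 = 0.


By Vieta's formulas for ax^2 + bx + c = 0:
  Sum of roots = -b/a
  Product of roots = c/a

Here a = 2, b = -10, c = -3
Sum = -(-10)/2 = 5
Product = -3/2 = -3/2

Sum = 5


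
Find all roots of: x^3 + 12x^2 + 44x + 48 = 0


Let p(x) = x^3 + 12x^2 + 44x + 48. By the rational root theorem (leading coefficient 1), any rational root is an integer divisor of 48: try ±1, ±2, ... in turn.
Test x = 1: value = 105 ≠ 0.
Test x = -1: value = 15 ≠ 0.
Test x = 2: value = 192 ≠ 0.
Test x = -2: value = 0 ✓, so (x + 2) is a factor.
Synthetic division by (x + 2): bring down 1; 1(-2) + 12 = 10; 10(-2) + 44 = 24; 24(-2) + 48 = 0 → quotient x^2 + 10x + 24, remainder 0.
Solve the quadratic x^2 + 10x + 24 = 0: discriminant = 10^2 - 4(1)(24) = 100 - 96 = 4.
sqrt(4) = 2, so x = (-10 ± 2)/2: x = -4 or x = -6.
Collecting all roots found:

x = -6, x = -4, x = -2


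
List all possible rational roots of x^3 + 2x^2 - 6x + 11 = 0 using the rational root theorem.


Rational root theorem: possible roots are ±p/q where:
  p divides the constant term (11): p ∈ {1, 11}
  q divides the leading coefficient (1): q ∈ {1}

All possible rational roots: -11, -1, 1, 11

-11, -1, 1, 11


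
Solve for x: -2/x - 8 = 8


Subtract -8 from both sides: -2/x = 16
Multiply both sides by x: -2 = 16 * x
Divide by 16: x = -1/8

x = -1/8


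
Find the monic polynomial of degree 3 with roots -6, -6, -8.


A monic polynomial with roots -6, -6, -8 is:
p(x) = (x + 6)(x + 6)(x + 8)
After multiplying by (x + 6): x + 6
After multiplying by (x + 6): x^2 + 12x + 36
After multiplying by (x + 8): x^3 + 20x^2 + 132x + 288

x^3 + 20x^2 + 132x + 288


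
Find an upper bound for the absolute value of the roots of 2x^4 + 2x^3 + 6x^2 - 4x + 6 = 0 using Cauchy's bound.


Cauchy's bound: all roots r satisfy |r| <= 1 + max(|a_i/a_n|) for i = 0,...,n-1
where a_n is the leading coefficient.

Coefficients: [2, 2, 6, -4, 6]
Leading coefficient a_n = 2
Ratios |a_i/a_n|: 1, 3, 2, 3
Maximum ratio: 3
Cauchy's bound: |r| <= 1 + 3 = 4

Upper bound = 4


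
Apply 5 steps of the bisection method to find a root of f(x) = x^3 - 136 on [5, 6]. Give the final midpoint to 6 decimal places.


f(x) = x^3 - 136
f(5) = -11 < 0
f(6) = 80 > 0

Step 1: midpoint = (5.000000 + 6.000000)/2 = 5.500000
  f(5.500000) = 30.375000
  f(mid) > 0, so root is in [5.000000, 5.500000]

Step 2: midpoint = (5.000000 + 5.500000)/2 = 5.250000
  f(5.250000) = 8.703125
  f(mid) > 0, so root is in [5.000000, 5.250000]

Step 3: midpoint = (5.000000 + 5.250000)/2 = 5.125000
  f(5.125000) = -1.388672
  f(mid) < 0, so root is in [5.125000, 5.250000]

Step 4: midpoint = (5.125000 + 5.250000)/2 = 5.187500
  f(5.187500) = 3.596436
  f(mid) > 0, so root is in [5.125000, 5.187500]

Step 5: midpoint = (5.125000 + 5.187500)/2 = 5.156250
  f(5.156250) = 1.088776
  f(mid) > 0, so root is in [5.125000, 5.156250]

midpoint = 5.156250


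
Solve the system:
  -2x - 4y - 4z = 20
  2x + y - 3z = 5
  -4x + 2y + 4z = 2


Using Cramer's rule. Expand each determinant along the first row.
D  = (-2)*[1*4 - (-3)*2] - (-4)*[2*4 - (-3)*(-4)] + (-4)*[2*2 - 1*(-4)]
  = (-2)*(10) - (-4)*(-4) + (-4)*(8) = -68
Dx = 20*[1*4 - (-3)*2] - (-4)*[5*4 - (-3)*2] + (-4)*[5*2 - 1*2]
  = 20*(10) - (-4)*(26) + (-4)*(8) = 272
Dy = (-2)*[5*4 - (-3)*2] - 20*[2*4 - (-3)*(-4)] + (-4)*[2*2 - 5*(-4)]
  = (-2)*(26) - 20*(-4) + (-4)*(24) = -68
Dz = (-2)*[1*2 - 5*2] - (-4)*[2*2 - 5*(-4)] + 20*[2*2 - 1*(-4)]
  = (-2)*(-8) - (-4)*(24) + 20*(8) = 272
x = Dx/D = 272/-68 = -4, y = Dy/D = -68/-68 = 1, z = Dz/D = 272/-68 = -4
Check eq1: (-2)(-4) + (-4)(1) + (-4)(-4) = 20 = 20 ✓
Check eq2: (2)(-4) + (1)(1) + (-3)(-4) = 5 = 5 ✓
Check eq3: (-4)(-4) + (2)(1) + (4)(-4) = 2 = 2 ✓

x = -4, y = 1, z = -4


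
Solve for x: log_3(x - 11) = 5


Convert to exponential form: x - 11 = 3^5 = 243
x = 243 + 11 = 254
Check: log_3(254 - 11) = log_3(243) = log_3(243) = 5 ✓

x = 254


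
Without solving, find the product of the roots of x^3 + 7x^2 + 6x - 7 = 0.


By Vieta's formulas for x^3 + bx^2 + cx + d = 0:
  r1 + r2 + r3 = -b/a = -7
  r1*r2 + r1*r3 + r2*r3 = c/a = 6
  r1*r2*r3 = -d/a = 7


Product = 7


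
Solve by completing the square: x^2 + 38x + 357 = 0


Start: x^2 + 38x + 357 = 0
Move constant: x^2 + 38x = -357
Half of 38 is 19, squared is 361
Add 361 to both sides: x^2 + 38x + 361 = 4
(x + 19)^2 = 4
x + 19 = ±2
x = -19 + 2 = -17 or x = -19 - 2 = -21

x = -21, x = -17


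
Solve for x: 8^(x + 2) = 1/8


Express both sides with the same base.
1/8 = 8^(-1)
Since the bases match, equate exponents: x + 2 = -1
So x = -1 - (2) = -3

x = -3


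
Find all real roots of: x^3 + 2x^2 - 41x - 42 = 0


Let p(x) = x^3 + 2x^2 - 41x - 42. By the rational root theorem (leading coefficient 1), any rational root is an integer divisor of 42: try ±1, ±2, ... in turn.
Test x = 1: value = -80 ≠ 0.
Test x = -1: value = 0 ✓, so (x + 1) is a factor.
Synthetic division by (x + 1): bring down 1; 1(-1) + 2 = 1; 1(-1) - 41 = -42; (-42)(-1) - 42 = 0 → quotient x^2 + x - 42, remainder 0.
Solve the quadratic x^2 + x - 42 = 0: discriminant = 1^2 - 4(1)(-42) = 1 + 168 = 169.
sqrt(169) = 13, so x = (-1 ± 13)/2: x = 6 or x = -7.

x = -7, x = -1, x = 6


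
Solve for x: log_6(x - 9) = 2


Convert to exponential form: x - 9 = 6^2 = 36
x = 36 + 9 = 45
Check: log_6(45 - 9) = log_6(36) = log_6(36) = 2 ✓

x = 45


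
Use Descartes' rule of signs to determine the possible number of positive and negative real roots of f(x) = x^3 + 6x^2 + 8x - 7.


Descartes' rule of signs:

For positive roots, count sign changes in f(x) = x^3 + 6x^2 + 8x - 7:
Signs of coefficients: +, +, +, -
Number of sign changes: 1
Possible positive real roots: 1

For negative roots, examine f(-x) = -x^3 + 6x^2 - 8x - 7:
Signs of coefficients: -, +, -, -
Number of sign changes: 2
Possible negative real roots: 2, 0

Positive roots: 1; Negative roots: 2 or 0


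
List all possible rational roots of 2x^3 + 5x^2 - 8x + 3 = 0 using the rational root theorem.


Rational root theorem: possible roots are ±p/q where:
  p divides the constant term (3): p ∈ {1, 3}
  q divides the leading coefficient (2): q ∈ {1, 2}

All possible rational roots: -3, -3/2, -1, -1/2, 1/2, 1, 3/2, 3

-3, -3/2, -1, -1/2, 1/2, 1, 3/2, 3
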